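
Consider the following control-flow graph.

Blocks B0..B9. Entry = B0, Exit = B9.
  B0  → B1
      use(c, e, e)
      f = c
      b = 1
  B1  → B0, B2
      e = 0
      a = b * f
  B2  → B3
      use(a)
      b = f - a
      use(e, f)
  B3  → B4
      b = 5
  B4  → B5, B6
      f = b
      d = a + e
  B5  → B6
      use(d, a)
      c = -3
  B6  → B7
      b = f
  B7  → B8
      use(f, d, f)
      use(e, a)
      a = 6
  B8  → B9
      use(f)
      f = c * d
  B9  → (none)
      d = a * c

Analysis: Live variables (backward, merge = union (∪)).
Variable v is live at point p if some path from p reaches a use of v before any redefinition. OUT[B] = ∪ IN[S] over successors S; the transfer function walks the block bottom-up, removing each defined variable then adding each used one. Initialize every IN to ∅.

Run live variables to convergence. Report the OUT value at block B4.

Fixpoint table:
  B0:  IN={c, e}  OUT={b, c, f}
  B1:  IN={b, c, f}  OUT={a, c, e, f}
  B2:  IN={a, c, e, f}  OUT={a, c, e}
  B3:  IN={a, c, e}  OUT={a, b, c, e}
  B4:  IN={a, b, c, e}  OUT={a, c, d, e, f}
  B5:  IN={a, d, e, f}  OUT={a, c, d, e, f}
  B6:  IN={a, c, d, e, f}  OUT={a, c, d, e, f}
  B7:  IN={a, c, d, e, f}  OUT={a, c, d, f}
  B8:  IN={a, c, d, f}  OUT={a, c}
  B9:  IN={a, c}  OUT={}

Merge at B4: OUT[B4] = IN[B5] ⊔ IN[B6] = {a, c, d, e, f}

Answer: {a, c, d, e, f}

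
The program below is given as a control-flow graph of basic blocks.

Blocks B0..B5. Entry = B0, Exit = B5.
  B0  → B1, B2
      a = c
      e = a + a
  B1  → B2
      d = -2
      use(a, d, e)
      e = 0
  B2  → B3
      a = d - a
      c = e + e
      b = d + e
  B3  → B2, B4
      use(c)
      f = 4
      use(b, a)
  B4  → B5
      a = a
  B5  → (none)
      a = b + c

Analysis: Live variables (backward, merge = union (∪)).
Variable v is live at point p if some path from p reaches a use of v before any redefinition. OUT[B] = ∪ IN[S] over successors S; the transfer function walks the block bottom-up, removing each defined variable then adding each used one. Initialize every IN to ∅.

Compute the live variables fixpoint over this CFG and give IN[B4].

Per-block solution:
  B0:   IN={c, d}   OUT={a, d, e}
  B1:   IN={a, e}   OUT={a, d, e}
  B2:   IN={a, d, e}   OUT={a, b, c, d, e}
  B3:   IN={a, b, c, d, e}   OUT={a, b, c, d, e}
  B4:   IN={a, b, c}   OUT={b, c}
  B5:   IN={b, c}   OUT={}

Merge at B4: OUT[B4] = IN[B5] = {b, c}
Applying B4's transfer function to that OUT value gives IN[B4] (row B4 above).

Answer: {a, b, c}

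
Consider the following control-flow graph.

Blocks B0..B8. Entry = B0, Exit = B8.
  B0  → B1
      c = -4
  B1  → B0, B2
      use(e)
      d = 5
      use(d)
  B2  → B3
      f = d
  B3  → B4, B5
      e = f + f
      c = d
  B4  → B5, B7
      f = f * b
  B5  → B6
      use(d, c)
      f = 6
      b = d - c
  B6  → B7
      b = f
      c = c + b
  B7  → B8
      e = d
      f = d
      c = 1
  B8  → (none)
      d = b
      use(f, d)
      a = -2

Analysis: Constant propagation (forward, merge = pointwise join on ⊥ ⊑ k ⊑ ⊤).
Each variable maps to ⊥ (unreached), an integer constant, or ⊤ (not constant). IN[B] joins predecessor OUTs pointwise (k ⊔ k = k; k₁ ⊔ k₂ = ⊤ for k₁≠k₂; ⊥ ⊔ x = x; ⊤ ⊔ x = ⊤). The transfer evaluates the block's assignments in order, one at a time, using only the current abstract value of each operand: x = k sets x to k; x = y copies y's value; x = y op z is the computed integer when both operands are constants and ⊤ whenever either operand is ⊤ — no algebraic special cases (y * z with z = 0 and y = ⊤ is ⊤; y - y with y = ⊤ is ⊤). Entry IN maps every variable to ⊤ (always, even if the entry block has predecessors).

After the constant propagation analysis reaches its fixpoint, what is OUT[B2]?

Per-block solution:
  B0:  IN=(all ⊤)  OUT={c:-4; rest ⊤}
  B1:  IN={c:-4; rest ⊤}  OUT={c:-4, d:5; rest ⊤}
  B2:  IN={c:-4, d:5; rest ⊤}  OUT={c:-4, d:5, f:5; rest ⊤}
  B3:  IN={c:-4, d:5, f:5; rest ⊤}  OUT={c:5, d:5, e:10, f:5; rest ⊤}
  B4:  IN={c:5, d:5, e:10, f:5; rest ⊤}  OUT={c:5, d:5, e:10; rest ⊤}
  B5:  IN={c:5, d:5, e:10; rest ⊤}  OUT={b:0, c:5, d:5, e:10, f:6; rest ⊤}
  B6:  IN={b:0, c:5, d:5, e:10, f:6; rest ⊤}  OUT={b:6, c:11, d:5, e:10, f:6; rest ⊤}
  B7:  IN={d:5, e:10; rest ⊤}  OUT={c:1, d:5, e:5, f:5; rest ⊤}
  B8:  IN={c:1, d:5, e:5, f:5; rest ⊤}  OUT={a:-2, c:1, e:5, f:5; rest ⊤}

Merge at B2: IN[B2] = OUT[B1] = {a: ⊤, b: ⊤, c: -4, d: 5, e: ⊤, f: ⊤}
Applying B2's transfer function to that IN value gives OUT[B2] (row B2 above).

Answer: {a: ⊤, b: ⊤, c: -4, d: 5, e: ⊤, f: 5}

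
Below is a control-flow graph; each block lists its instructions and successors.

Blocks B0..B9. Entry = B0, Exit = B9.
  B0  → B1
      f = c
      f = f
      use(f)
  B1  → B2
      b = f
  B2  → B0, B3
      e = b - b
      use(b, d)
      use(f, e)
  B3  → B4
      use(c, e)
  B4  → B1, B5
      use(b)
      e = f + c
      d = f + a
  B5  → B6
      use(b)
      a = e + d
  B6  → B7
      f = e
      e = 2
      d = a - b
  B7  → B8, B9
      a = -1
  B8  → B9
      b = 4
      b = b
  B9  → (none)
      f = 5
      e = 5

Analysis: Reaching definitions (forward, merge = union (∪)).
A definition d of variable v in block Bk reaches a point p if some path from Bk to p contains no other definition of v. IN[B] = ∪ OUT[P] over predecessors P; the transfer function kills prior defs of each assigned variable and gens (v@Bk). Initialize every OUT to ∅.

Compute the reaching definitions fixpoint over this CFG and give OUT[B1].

Fixpoint table:
  B0:   IN={b@B1, d@B4, e@B2, f@B0}   OUT={b@B1, d@B4, e@B2, f@B0}
  B1:   IN={b@B1, d@B4, e@B2, e@B4, f@B0}   OUT={b@B1, d@B4, e@B2, e@B4, f@B0}
  B2:   IN={b@B1, d@B4, e@B2, e@B4, f@B0}   OUT={b@B1, d@B4, e@B2, f@B0}
  B3:   IN={b@B1, d@B4, e@B2, f@B0}   OUT={b@B1, d@B4, e@B2, f@B0}
  B4:   IN={b@B1, d@B4, e@B2, f@B0}   OUT={b@B1, d@B4, e@B4, f@B0}
  B5:   IN={b@B1, d@B4, e@B4, f@B0}   OUT={a@B5, b@B1, d@B4, e@B4, f@B0}
  B6:   IN={a@B5, b@B1, d@B4, e@B4, f@B0}   OUT={a@B5, b@B1, d@B6, e@B6, f@B6}
  B7:   IN={a@B5, b@B1, d@B6, e@B6, f@B6}   OUT={a@B7, b@B1, d@B6, e@B6, f@B6}
  B8:   IN={a@B7, b@B1, d@B6, e@B6, f@B6}   OUT={a@B7, b@B8, d@B6, e@B6, f@B6}
  B9:   IN={a@B7, b@B1, b@B8, d@B6, e@B6, f@B6}   OUT={a@B7, b@B1, b@B8, d@B6, e@B9, f@B9}

Merge at B1: IN[B1] = OUT[B0] ⊔ OUT[B4] = {b@B1, d@B4, e@B2, e@B4, f@B0}
Applying B1's transfer function to that IN value gives OUT[B1] (row B1 above).

Answer: {b@B1, d@B4, e@B2, e@B4, f@B0}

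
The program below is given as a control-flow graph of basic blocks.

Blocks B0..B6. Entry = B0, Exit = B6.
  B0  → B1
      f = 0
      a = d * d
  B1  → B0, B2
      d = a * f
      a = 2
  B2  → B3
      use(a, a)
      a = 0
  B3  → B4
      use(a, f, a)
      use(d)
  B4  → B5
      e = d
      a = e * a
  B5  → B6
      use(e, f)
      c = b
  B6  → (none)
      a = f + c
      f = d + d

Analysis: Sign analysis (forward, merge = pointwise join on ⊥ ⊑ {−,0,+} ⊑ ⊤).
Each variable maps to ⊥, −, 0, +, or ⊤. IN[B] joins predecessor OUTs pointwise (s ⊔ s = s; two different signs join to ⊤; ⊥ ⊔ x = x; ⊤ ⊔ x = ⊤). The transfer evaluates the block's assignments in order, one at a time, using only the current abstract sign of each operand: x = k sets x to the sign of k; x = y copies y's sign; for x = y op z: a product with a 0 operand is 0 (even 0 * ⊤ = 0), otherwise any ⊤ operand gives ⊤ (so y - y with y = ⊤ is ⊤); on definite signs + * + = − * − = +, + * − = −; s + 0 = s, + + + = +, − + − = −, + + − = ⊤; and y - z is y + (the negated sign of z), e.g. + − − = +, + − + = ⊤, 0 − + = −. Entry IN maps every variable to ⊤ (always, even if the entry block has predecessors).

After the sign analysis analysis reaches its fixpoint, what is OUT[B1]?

Answer: {a: +, b: ⊤, c: ⊤, d: 0, e: ⊤, f: 0}

Derivation:
Per-block solution:
  B0:   IN=(all ⊤)   OUT={f:0; rest ⊤}
  B1:   IN={f:0; rest ⊤}   OUT={a:+, d:0, f:0; rest ⊤}
  B2:   IN={a:+, d:0, f:0; rest ⊤}   OUT={a:0, d:0, f:0; rest ⊤}
  B3:   IN={a:0, d:0, f:0; rest ⊤}   OUT={a:0, d:0, f:0; rest ⊤}
  B4:   IN={a:0, d:0, f:0; rest ⊤}   OUT={a:0, d:0, e:0, f:0; rest ⊤}
  B5:   IN={a:0, d:0, e:0, f:0; rest ⊤}   OUT={a:0, d:0, e:0, f:0; rest ⊤}
  B6:   IN={a:0, d:0, e:0, f:0; rest ⊤}   OUT={d:0, e:0, f:0; rest ⊤}

Merge at B1: IN[B1] = OUT[B0] = {a: ⊤, b: ⊤, c: ⊤, d: ⊤, e: ⊤, f: 0}
Applying B1's transfer function to that IN value gives OUT[B1] (row B1 above).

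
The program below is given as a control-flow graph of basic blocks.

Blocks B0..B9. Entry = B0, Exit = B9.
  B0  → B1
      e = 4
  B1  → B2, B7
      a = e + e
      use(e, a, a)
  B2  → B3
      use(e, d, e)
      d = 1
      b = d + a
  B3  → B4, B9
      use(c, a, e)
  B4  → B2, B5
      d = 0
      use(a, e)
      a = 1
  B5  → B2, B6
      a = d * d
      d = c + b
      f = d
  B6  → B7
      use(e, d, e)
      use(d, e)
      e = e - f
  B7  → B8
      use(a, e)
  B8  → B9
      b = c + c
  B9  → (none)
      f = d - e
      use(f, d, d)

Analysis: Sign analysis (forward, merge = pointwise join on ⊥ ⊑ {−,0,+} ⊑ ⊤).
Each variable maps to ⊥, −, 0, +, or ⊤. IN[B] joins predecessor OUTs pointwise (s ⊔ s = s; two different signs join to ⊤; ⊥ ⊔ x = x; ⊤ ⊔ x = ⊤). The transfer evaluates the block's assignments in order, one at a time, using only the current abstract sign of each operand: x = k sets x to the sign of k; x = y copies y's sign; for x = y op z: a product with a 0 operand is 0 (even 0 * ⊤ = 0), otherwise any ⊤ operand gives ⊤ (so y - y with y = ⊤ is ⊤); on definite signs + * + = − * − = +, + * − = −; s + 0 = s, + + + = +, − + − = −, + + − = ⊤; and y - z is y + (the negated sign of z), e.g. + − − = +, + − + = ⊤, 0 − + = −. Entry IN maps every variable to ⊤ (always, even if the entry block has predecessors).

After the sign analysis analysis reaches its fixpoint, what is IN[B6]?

Answer: {a: 0, b: ⊤, c: ⊤, d: ⊤, e: +, f: ⊤}

Trace:
Converged values:
  B0:   IN=(all ⊤)   OUT={e:+; rest ⊤}
  B1:   IN={e:+; rest ⊤}   OUT={a:+, e:+; rest ⊤}
  B2:   IN={e:+; rest ⊤}   OUT={d:+, e:+; rest ⊤}
  B3:   IN={d:+, e:+; rest ⊤}   OUT={d:+, e:+; rest ⊤}
  B4:   IN={d:+, e:+; rest ⊤}   OUT={a:+, d:0, e:+; rest ⊤}
  B5:   IN={a:+, d:0, e:+; rest ⊤}   OUT={a:0, e:+; rest ⊤}
  B6:   IN={a:0, e:+; rest ⊤}   OUT={a:0; rest ⊤}
  B7:   IN=(all ⊤)   OUT=(all ⊤)
  B8:   IN=(all ⊤)   OUT=(all ⊤)
  B9:   IN=(all ⊤)   OUT=(all ⊤)

Merge at B6: IN[B6] = OUT[B5] = {a: 0, b: ⊤, c: ⊤, d: ⊤, e: +, f: ⊤}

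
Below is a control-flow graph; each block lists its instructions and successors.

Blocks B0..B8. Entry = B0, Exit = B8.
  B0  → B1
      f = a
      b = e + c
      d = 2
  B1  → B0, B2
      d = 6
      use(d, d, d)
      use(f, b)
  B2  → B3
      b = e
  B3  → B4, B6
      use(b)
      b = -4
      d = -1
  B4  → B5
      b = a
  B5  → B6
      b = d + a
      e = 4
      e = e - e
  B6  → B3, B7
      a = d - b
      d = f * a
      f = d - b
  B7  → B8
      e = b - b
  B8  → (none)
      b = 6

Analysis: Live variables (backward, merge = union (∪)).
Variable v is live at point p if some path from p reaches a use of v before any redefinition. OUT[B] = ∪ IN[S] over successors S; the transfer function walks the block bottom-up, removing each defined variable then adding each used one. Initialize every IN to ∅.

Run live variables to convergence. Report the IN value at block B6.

Answer: {b, d, f}

Trace:
Fixpoint table:
  B0:   IN={a, c, e}   OUT={a, b, c, e, f}
  B1:   IN={a, b, c, e, f}   OUT={a, c, e, f}
  B2:   IN={a, e, f}   OUT={a, b, f}
  B3:   IN={a, b, f}   OUT={a, b, d, f}
  B4:   IN={a, d, f}   OUT={a, d, f}
  B5:   IN={a, d, f}   OUT={b, d, f}
  B6:   IN={b, d, f}   OUT={a, b, f}
  B7:   IN={b}   OUT={}
  B8:   IN={}   OUT={}

Merge at B6: OUT[B6] = IN[B3] ⊔ IN[B7] = {a, b, f}
Applying B6's transfer function to that OUT value gives IN[B6] (row B6 above).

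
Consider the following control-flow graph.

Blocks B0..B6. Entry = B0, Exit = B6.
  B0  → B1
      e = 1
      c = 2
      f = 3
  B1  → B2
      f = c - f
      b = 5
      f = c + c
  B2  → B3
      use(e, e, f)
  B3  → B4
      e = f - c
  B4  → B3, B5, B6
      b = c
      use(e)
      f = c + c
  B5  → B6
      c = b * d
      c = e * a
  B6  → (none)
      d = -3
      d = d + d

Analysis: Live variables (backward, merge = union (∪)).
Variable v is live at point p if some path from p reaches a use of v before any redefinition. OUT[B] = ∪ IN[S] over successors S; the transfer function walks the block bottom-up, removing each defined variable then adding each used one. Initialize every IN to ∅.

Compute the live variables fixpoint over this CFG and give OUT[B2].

Answer: {a, c, d, f}

Trace:
Per-block solution:
  B0:   IN={a, d}   OUT={a, c, d, e, f}
  B1:   IN={a, c, d, e, f}   OUT={a, c, d, e, f}
  B2:   IN={a, c, d, e, f}   OUT={a, c, d, f}
  B3:   IN={a, c, d, f}   OUT={a, c, d, e}
  B4:   IN={a, c, d, e}   OUT={a, b, c, d, e, f}
  B5:   IN={a, b, d, e}   OUT={}
  B6:   IN={}   OUT={}

Merge at B2: OUT[B2] = IN[B3] = {a, c, d, f}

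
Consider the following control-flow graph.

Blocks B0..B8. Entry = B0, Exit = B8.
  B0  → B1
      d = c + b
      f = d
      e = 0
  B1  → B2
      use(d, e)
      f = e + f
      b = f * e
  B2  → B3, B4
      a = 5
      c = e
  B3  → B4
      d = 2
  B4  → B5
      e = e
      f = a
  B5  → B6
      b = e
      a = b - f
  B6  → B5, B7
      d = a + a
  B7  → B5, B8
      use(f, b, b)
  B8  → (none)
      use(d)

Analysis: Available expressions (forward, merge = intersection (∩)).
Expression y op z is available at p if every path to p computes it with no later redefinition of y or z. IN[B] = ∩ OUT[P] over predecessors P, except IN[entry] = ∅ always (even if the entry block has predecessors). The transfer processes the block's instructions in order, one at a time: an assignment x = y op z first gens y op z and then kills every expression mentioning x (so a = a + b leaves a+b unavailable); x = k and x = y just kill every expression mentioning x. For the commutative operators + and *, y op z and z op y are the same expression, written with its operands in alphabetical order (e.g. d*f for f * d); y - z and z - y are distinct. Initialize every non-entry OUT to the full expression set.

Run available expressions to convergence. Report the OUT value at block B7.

Answer: {a+a, b-f}

Trace:
Per-block solution:
  B0:   IN={}   OUT={b+c}
  B1:   IN={b+c}   OUT={e*f}
  B2:   IN={e*f}   OUT={e*f}
  B3:   IN={e*f}   OUT={e*f}
  B4:   IN={e*f}   OUT={}
  B5:   IN={}   OUT={b-f}
  B6:   IN={b-f}   OUT={a+a, b-f}
  B7:   IN={a+a, b-f}   OUT={a+a, b-f}
  B8:   IN={a+a, b-f}   OUT={a+a, b-f}

Merge at B7: IN[B7] = OUT[B6] = {a+a, b-f}
Applying B7's transfer function to that IN value gives OUT[B7] (row B7 above).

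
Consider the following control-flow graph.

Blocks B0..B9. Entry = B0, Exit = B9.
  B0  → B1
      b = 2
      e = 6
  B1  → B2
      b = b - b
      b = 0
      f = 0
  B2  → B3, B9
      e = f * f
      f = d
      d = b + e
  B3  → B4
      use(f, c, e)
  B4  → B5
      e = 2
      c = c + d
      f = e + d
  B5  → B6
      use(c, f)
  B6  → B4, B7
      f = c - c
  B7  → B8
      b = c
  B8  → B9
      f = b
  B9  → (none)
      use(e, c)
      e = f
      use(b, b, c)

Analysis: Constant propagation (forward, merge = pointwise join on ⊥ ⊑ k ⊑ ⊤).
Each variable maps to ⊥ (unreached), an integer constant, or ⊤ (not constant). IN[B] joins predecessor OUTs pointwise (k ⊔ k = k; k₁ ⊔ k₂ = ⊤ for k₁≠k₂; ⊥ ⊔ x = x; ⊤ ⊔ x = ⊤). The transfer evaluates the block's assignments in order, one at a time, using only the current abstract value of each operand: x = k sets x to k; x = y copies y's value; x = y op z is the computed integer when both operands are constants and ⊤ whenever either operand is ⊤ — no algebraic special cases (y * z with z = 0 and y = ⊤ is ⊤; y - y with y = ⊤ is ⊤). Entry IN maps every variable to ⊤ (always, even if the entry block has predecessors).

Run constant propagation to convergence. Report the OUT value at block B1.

Fixpoint table:
  B0:   IN=(all ⊤)   OUT={b:2, e:6; rest ⊤}
  B1:   IN={b:2, e:6; rest ⊤}   OUT={b:0, e:6, f:0; rest ⊤}
  B2:   IN={b:0, e:6, f:0; rest ⊤}   OUT={b:0, d:0, e:0; rest ⊤}
  B3:   IN={b:0, d:0, e:0; rest ⊤}   OUT={b:0, d:0, e:0; rest ⊤}
  B4:   IN={b:0, d:0; rest ⊤}   OUT={b:0, d:0, e:2, f:2; rest ⊤}
  B5:   IN={b:0, d:0, e:2, f:2; rest ⊤}   OUT={b:0, d:0, e:2, f:2; rest ⊤}
  B6:   IN={b:0, d:0, e:2, f:2; rest ⊤}   OUT={b:0, d:0, e:2; rest ⊤}
  B7:   IN={b:0, d:0, e:2; rest ⊤}   OUT={d:0, e:2; rest ⊤}
  B8:   IN={d:0, e:2; rest ⊤}   OUT={d:0, e:2; rest ⊤}
  B9:   IN={d:0; rest ⊤}   OUT={d:0; rest ⊤}

Merge at B1: IN[B1] = OUT[B0] = {a: ⊤, b: 2, c: ⊤, d: ⊤, e: 6, f: ⊤}
Applying B1's transfer function to that IN value gives OUT[B1] (row B1 above).

Answer: {a: ⊤, b: 0, c: ⊤, d: ⊤, e: 6, f: 0}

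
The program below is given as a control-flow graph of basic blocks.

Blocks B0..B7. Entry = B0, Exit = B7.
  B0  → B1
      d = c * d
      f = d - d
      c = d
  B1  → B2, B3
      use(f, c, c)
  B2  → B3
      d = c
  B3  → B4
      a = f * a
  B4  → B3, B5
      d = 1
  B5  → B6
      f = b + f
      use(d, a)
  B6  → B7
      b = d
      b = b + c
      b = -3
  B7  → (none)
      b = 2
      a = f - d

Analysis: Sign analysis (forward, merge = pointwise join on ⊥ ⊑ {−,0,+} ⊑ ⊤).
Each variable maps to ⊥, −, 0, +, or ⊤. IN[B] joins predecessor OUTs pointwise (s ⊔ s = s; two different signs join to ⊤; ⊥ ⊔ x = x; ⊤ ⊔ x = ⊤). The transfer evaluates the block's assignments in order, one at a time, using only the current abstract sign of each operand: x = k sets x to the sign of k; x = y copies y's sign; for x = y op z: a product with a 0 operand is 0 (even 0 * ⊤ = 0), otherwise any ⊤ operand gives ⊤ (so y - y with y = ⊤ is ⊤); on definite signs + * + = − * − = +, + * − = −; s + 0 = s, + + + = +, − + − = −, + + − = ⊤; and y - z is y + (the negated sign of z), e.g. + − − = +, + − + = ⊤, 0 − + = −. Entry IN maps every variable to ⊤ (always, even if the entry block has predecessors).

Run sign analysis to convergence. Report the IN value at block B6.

Answer: {a: ⊤, b: ⊤, c: ⊤, d: +, e: ⊤, f: ⊤}

Derivation:
Per-block solution:
  B0:   IN=(all ⊤)   OUT=(all ⊤)
  B1:   IN=(all ⊤)   OUT=(all ⊤)
  B2:   IN=(all ⊤)   OUT=(all ⊤)
  B3:   IN=(all ⊤)   OUT=(all ⊤)
  B4:   IN=(all ⊤)   OUT={d:+; rest ⊤}
  B5:   IN={d:+; rest ⊤}   OUT={d:+; rest ⊤}
  B6:   IN={d:+; rest ⊤}   OUT={b:-, d:+; rest ⊤}
  B7:   IN={b:-, d:+; rest ⊤}   OUT={b:+, d:+; rest ⊤}

Merge at B6: IN[B6] = OUT[B5] = {a: ⊤, b: ⊤, c: ⊤, d: +, e: ⊤, f: ⊤}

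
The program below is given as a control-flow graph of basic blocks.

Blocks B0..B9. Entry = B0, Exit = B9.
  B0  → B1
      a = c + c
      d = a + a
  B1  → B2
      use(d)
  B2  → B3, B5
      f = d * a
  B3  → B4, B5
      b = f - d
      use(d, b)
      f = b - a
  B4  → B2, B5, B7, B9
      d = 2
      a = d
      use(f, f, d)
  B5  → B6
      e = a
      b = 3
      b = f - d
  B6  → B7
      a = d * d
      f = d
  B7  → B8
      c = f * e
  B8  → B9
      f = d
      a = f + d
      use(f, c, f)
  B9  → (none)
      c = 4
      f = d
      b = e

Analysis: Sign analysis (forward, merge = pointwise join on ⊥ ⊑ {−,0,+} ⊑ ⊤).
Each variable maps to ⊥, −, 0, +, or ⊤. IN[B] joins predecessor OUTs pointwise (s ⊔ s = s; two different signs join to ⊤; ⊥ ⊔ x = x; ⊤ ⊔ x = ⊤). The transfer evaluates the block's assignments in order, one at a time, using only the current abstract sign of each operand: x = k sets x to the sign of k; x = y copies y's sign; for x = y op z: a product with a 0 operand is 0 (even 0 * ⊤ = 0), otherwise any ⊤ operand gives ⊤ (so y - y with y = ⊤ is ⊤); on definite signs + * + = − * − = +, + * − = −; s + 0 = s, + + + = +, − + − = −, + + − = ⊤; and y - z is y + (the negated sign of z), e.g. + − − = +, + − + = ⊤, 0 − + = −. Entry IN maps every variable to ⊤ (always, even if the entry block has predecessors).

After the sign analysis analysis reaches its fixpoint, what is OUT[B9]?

Answer: {a: ⊤, b: ⊤, c: +, d: ⊤, e: ⊤, f: ⊤}

Trace:
Per-block solution:
  B0: | IN=(all ⊤) | OUT=(all ⊤)
  B1: | IN=(all ⊤) | OUT=(all ⊤)
  B2: | IN=(all ⊤) | OUT=(all ⊤)
  B3: | IN=(all ⊤) | OUT=(all ⊤)
  B4: | IN=(all ⊤) | OUT={a:+, d:+; rest ⊤}
  B5: | IN=(all ⊤) | OUT=(all ⊤)
  B6: | IN=(all ⊤) | OUT=(all ⊤)
  B7: | IN=(all ⊤) | OUT=(all ⊤)
  B8: | IN=(all ⊤) | OUT=(all ⊤)
  B9: | IN=(all ⊤) | OUT={c:+; rest ⊤}

Merge at B9: IN[B9] = OUT[B4] ⊔ OUT[B8] = {a: ⊤, b: ⊤, c: ⊤, d: ⊤, e: ⊤, f: ⊤}
Applying B9's transfer function to that IN value gives OUT[B9] (row B9 above).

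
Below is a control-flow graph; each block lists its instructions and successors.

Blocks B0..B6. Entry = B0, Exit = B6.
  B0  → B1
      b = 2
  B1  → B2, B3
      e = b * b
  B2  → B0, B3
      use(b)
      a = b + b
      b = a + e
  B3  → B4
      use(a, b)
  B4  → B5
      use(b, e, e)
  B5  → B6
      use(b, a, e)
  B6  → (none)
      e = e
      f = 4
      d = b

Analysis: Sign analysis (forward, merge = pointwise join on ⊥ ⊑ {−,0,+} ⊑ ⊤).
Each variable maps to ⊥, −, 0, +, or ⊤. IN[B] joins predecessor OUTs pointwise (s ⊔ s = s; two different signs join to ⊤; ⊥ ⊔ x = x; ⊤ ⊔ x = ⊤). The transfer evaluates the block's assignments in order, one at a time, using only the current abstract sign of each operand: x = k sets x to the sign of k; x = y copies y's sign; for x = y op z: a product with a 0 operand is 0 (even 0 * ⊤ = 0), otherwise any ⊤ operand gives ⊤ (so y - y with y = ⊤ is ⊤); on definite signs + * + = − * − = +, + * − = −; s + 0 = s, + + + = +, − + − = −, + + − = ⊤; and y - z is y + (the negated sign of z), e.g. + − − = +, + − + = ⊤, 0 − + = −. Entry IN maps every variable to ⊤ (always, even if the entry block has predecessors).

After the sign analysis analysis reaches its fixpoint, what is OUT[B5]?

Converged values:
  B0:   IN=(all ⊤)   OUT={b:+; rest ⊤}
  B1:   IN={b:+; rest ⊤}   OUT={b:+, e:+; rest ⊤}
  B2:   IN={b:+, e:+; rest ⊤}   OUT={a:+, b:+, e:+; rest ⊤}
  B3:   IN={b:+, e:+; rest ⊤}   OUT={b:+, e:+; rest ⊤}
  B4:   IN={b:+, e:+; rest ⊤}   OUT={b:+, e:+; rest ⊤}
  B5:   IN={b:+, e:+; rest ⊤}   OUT={b:+, e:+; rest ⊤}
  B6:   IN={b:+, e:+; rest ⊤}   OUT={b:+, d:+, e:+, f:+; rest ⊤}

Merge at B5: IN[B5] = OUT[B4] = {a: ⊤, b: +, c: ⊤, d: ⊤, e: +, f: ⊤}
Applying B5's transfer function to that IN value gives OUT[B5] (row B5 above).

Answer: {a: ⊤, b: +, c: ⊤, d: ⊤, e: +, f: ⊤}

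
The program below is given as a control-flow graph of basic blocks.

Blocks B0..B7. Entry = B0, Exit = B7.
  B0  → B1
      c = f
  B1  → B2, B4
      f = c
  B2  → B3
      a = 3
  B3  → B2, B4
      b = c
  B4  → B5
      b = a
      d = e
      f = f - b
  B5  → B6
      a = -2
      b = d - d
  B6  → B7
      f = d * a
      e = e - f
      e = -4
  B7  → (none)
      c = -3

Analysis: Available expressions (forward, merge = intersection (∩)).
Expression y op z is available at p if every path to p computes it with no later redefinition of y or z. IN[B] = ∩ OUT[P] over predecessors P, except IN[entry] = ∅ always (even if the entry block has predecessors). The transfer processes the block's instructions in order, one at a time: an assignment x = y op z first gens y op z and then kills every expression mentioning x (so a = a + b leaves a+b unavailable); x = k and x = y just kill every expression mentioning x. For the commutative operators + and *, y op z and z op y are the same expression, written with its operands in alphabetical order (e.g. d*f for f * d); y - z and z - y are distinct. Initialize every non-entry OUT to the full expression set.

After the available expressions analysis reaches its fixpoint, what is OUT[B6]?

Fixpoint table:
  B0:  IN={}  OUT={}
  B1:  IN={}  OUT={}
  B2:  IN={}  OUT={}
  B3:  IN={}  OUT={}
  B4:  IN={}  OUT={}
  B5:  IN={}  OUT={d-d}
  B6:  IN={d-d}  OUT={a*d, d-d}
  B7:  IN={a*d, d-d}  OUT={a*d, d-d}

Merge at B6: IN[B6] = OUT[B5] = {d-d}
Applying B6's transfer function to that IN value gives OUT[B6] (row B6 above).

Answer: {a*d, d-d}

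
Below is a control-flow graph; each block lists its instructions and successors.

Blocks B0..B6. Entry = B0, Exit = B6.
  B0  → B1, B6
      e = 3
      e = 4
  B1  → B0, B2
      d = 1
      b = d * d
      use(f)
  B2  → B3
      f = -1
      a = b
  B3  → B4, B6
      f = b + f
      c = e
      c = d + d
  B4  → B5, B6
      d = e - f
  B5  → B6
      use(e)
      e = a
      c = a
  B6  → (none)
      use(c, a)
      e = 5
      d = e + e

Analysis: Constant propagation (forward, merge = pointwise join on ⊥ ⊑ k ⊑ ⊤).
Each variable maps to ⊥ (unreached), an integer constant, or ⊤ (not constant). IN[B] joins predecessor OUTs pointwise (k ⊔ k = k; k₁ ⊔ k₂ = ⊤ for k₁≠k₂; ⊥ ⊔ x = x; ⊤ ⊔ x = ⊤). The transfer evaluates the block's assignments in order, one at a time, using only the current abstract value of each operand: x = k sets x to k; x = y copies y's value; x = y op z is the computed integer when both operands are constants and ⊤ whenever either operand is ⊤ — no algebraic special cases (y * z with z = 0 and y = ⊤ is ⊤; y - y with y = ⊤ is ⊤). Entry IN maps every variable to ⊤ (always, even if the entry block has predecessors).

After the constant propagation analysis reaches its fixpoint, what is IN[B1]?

Answer: {a: ⊤, b: ⊤, c: ⊤, d: ⊤, e: 4, f: ⊤}

Working:
Per-block solution:
  B0: | IN=(all ⊤) | OUT={e:4; rest ⊤}
  B1: | IN={e:4; rest ⊤} | OUT={b:1, d:1, e:4; rest ⊤}
  B2: | IN={b:1, d:1, e:4; rest ⊤} | OUT={a:1, b:1, d:1, e:4, f:-1; rest ⊤}
  B3: | IN={a:1, b:1, d:1, e:4, f:-1; rest ⊤} | OUT={a:1, b:1, c:2, d:1, e:4, f:0; rest ⊤}
  B4: | IN={a:1, b:1, c:2, d:1, e:4, f:0; rest ⊤} | OUT={a:1, b:1, c:2, d:4, e:4, f:0; rest ⊤}
  B5: | IN={a:1, b:1, c:2, d:4, e:4, f:0; rest ⊤} | OUT={a:1, b:1, c:1, d:4, e:1, f:0; rest ⊤}
  B6: | IN=(all ⊤) | OUT={d:10, e:5; rest ⊤}

Merge at B1: IN[B1] = OUT[B0] = {a: ⊤, b: ⊤, c: ⊤, d: ⊤, e: 4, f: ⊤}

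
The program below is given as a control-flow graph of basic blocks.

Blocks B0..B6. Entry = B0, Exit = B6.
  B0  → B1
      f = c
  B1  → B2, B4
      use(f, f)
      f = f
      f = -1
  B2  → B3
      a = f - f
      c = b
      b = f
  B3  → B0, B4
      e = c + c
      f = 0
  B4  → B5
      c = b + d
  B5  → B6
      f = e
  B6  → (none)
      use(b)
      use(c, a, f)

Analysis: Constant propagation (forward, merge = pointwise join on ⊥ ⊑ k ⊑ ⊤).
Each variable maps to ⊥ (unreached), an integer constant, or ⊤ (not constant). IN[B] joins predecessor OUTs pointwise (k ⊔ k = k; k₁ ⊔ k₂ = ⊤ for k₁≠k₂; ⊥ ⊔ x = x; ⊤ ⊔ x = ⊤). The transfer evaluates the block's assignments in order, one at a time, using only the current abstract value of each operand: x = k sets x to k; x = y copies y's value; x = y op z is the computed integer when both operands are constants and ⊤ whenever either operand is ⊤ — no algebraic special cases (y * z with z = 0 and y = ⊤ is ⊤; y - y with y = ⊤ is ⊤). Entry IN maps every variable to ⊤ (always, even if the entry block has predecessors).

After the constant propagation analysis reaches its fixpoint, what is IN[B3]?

Converged values:
  B0: | IN=(all ⊤) | OUT=(all ⊤)
  B1: | IN=(all ⊤) | OUT={f:-1; rest ⊤}
  B2: | IN={f:-1; rest ⊤} | OUT={a:0, b:-1, f:-1; rest ⊤}
  B3: | IN={a:0, b:-1, f:-1; rest ⊤} | OUT={a:0, b:-1, f:0; rest ⊤}
  B4: | IN=(all ⊤) | OUT=(all ⊤)
  B5: | IN=(all ⊤) | OUT=(all ⊤)
  B6: | IN=(all ⊤) | OUT=(all ⊤)

Merge at B3: IN[B3] = OUT[B2] = {a: 0, b: -1, c: ⊤, d: ⊤, e: ⊤, f: -1}

Answer: {a: 0, b: -1, c: ⊤, d: ⊤, e: ⊤, f: -1}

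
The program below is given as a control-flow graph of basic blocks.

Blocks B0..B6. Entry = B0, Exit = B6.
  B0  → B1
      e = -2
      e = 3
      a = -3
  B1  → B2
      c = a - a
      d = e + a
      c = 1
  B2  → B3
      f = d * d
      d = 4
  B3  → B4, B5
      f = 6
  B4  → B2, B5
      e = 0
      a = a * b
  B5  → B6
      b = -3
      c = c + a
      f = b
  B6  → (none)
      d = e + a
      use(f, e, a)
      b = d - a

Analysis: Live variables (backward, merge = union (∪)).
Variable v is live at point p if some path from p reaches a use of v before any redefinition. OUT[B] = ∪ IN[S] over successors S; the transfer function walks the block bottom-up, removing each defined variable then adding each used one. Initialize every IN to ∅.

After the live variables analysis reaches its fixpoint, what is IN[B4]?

Answer: {a, b, c, d}

Working:
Fixpoint table:
  B0: | IN={b} | OUT={a, b, e}
  B1: | IN={a, b, e} | OUT={a, b, c, d, e}
  B2: | IN={a, b, c, d, e} | OUT={a, b, c, d, e}
  B3: | IN={a, b, c, d, e} | OUT={a, b, c, d, e}
  B4: | IN={a, b, c, d} | OUT={a, b, c, d, e}
  B5: | IN={a, c, e} | OUT={a, e, f}
  B6: | IN={a, e, f} | OUT={}

Merge at B4: OUT[B4] = IN[B2] ⊔ IN[B5] = {a, b, c, d, e}
Applying B4's transfer function to that OUT value gives IN[B4] (row B4 above).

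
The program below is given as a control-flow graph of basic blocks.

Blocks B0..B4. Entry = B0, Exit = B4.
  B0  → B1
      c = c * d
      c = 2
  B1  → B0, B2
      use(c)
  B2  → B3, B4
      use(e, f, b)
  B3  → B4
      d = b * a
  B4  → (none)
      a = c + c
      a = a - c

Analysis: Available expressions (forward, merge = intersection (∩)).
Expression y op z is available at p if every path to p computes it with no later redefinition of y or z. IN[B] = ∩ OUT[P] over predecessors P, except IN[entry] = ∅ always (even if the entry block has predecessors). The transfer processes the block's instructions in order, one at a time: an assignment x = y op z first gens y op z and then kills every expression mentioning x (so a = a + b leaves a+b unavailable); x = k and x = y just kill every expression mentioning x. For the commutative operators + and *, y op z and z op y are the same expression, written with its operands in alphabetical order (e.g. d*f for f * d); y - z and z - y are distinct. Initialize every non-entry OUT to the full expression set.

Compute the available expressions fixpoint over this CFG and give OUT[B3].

Answer: {a*b}

Working:
Fixpoint table:
  B0: | IN={} | OUT={}
  B1: | IN={} | OUT={}
  B2: | IN={} | OUT={}
  B3: | IN={} | OUT={a*b}
  B4: | IN={} | OUT={c+c}

Merge at B3: IN[B3] = OUT[B2] = {}
Applying B3's transfer function to that IN value gives OUT[B3] (row B3 above).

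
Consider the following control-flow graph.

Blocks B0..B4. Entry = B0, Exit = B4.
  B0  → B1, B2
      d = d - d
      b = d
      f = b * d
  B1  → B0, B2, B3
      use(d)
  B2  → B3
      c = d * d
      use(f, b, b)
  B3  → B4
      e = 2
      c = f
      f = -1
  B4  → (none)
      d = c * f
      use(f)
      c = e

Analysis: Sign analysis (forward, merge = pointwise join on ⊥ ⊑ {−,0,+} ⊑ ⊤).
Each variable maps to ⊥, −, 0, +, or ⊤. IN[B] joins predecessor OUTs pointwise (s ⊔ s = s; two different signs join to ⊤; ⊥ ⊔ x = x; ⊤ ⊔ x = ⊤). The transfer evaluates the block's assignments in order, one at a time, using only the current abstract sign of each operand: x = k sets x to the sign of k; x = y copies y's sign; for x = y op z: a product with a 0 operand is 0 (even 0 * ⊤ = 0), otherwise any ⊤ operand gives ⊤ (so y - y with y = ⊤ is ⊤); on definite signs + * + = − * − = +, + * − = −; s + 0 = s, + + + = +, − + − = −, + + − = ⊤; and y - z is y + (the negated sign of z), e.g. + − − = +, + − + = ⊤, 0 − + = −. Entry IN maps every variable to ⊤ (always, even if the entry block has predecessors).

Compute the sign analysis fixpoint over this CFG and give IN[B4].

Fixpoint table:
  B0:   IN=(all ⊤)   OUT=(all ⊤)
  B1:   IN=(all ⊤)   OUT=(all ⊤)
  B2:   IN=(all ⊤)   OUT=(all ⊤)
  B3:   IN=(all ⊤)   OUT={e:+, f:-; rest ⊤}
  B4:   IN={e:+, f:-; rest ⊤}   OUT={c:+, e:+, f:-; rest ⊤}

Merge at B4: IN[B4] = OUT[B3] = {a: ⊤, b: ⊤, c: ⊤, d: ⊤, e: +, f: -}

Answer: {a: ⊤, b: ⊤, c: ⊤, d: ⊤, e: +, f: -}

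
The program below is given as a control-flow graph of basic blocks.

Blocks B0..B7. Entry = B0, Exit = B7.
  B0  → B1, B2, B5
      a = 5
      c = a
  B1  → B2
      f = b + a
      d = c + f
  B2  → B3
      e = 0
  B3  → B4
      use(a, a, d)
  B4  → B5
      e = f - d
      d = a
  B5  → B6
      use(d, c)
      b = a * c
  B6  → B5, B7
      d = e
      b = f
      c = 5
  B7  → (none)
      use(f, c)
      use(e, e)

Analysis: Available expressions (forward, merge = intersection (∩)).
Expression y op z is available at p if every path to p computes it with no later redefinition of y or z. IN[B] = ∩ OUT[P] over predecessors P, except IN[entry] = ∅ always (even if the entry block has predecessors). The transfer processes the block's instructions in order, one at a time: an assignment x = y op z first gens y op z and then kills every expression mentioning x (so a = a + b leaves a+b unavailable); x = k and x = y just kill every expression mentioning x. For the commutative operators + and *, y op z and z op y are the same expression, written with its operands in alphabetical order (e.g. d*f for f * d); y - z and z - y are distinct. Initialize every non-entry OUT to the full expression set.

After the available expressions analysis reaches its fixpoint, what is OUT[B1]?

Converged values:
  B0:  IN={}  OUT={}
  B1:  IN={}  OUT={a+b, c+f}
  B2:  IN={}  OUT={}
  B3:  IN={}  OUT={}
  B4:  IN={}  OUT={}
  B5:  IN={}  OUT={a*c}
  B6:  IN={a*c}  OUT={}
  B7:  IN={}  OUT={}

Merge at B1: IN[B1] = OUT[B0] = {}
Applying B1's transfer function to that IN value gives OUT[B1] (row B1 above).

Answer: {a+b, c+f}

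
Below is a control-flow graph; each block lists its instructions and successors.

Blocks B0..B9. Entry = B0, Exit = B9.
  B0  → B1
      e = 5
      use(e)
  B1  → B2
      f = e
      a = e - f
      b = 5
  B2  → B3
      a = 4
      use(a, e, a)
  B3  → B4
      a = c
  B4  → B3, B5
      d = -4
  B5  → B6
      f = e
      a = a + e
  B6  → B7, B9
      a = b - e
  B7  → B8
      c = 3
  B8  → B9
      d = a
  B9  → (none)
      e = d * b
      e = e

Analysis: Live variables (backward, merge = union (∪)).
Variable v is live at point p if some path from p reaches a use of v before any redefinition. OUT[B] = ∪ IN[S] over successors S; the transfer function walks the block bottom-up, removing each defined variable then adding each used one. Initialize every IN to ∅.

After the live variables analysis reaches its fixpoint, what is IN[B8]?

Answer: {a, b}

Working:
Converged values:
  B0:   IN={c}   OUT={c, e}
  B1:   IN={c, e}   OUT={b, c, e}
  B2:   IN={b, c, e}   OUT={b, c, e}
  B3:   IN={b, c, e}   OUT={a, b, c, e}
  B4:   IN={a, b, c, e}   OUT={a, b, c, d, e}
  B5:   IN={a, b, d, e}   OUT={b, d, e}
  B6:   IN={b, d, e}   OUT={a, b, d}
  B7:   IN={a, b}   OUT={a, b}
  B8:   IN={a, b}   OUT={b, d}
  B9:   IN={b, d}   OUT={}

Merge at B8: OUT[B8] = IN[B9] = {b, d}
Applying B8's transfer function to that OUT value gives IN[B8] (row B8 above).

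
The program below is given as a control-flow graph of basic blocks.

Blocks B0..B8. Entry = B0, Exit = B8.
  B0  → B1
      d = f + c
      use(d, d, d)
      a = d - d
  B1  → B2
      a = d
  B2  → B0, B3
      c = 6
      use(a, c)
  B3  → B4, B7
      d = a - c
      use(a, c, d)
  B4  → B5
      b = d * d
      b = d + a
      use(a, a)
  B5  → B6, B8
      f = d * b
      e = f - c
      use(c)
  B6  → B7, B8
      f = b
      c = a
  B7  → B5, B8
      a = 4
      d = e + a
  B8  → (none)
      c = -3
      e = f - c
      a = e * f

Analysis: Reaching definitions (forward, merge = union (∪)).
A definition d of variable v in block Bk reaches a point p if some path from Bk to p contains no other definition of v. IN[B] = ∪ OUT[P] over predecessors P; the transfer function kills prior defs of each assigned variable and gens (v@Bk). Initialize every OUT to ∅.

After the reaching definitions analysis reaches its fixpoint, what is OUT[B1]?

Fixpoint table:
  B0: | IN={a@B1, c@B2, d@B0} | OUT={a@B0, c@B2, d@B0}
  B1: | IN={a@B0, c@B2, d@B0} | OUT={a@B1, c@B2, d@B0}
  B2: | IN={a@B1, c@B2, d@B0} | OUT={a@B1, c@B2, d@B0}
  B3: | IN={a@B1, c@B2, d@B0} | OUT={a@B1, c@B2, d@B3}
  B4: | IN={a@B1, c@B2, d@B3} | OUT={a@B1, b@B4, c@B2, d@B3}
  B5: | IN={a@B1, a@B7, b@B4, c@B2, c@B6, d@B3, d@B7, e@B5, f@B6} | OUT={a@B1, a@B7, b@B4, c@B2, c@B6, d@B3, d@B7, e@B5, f@B5}
  B6: | IN={a@B1, a@B7, b@B4, c@B2, c@B6, d@B3, d@B7, e@B5, f@B5} | OUT={a@B1, a@B7, b@B4, c@B6, d@B3, d@B7, e@B5, f@B6}
  B7: | IN={a@B1, a@B7, b@B4, c@B2, c@B6, d@B3, d@B7, e@B5, f@B6} | OUT={a@B7, b@B4, c@B2, c@B6, d@B7, e@B5, f@B6}
  B8: | IN={a@B1, a@B7, b@B4, c@B2, c@B6, d@B3, d@B7, e@B5, f@B5, f@B6} | OUT={a@B8, b@B4, c@B8, d@B3, d@B7, e@B8, f@B5, f@B6}

Merge at B1: IN[B1] = OUT[B0] = {a@B0, c@B2, d@B0}
Applying B1's transfer function to that IN value gives OUT[B1] (row B1 above).

Answer: {a@B1, c@B2, d@B0}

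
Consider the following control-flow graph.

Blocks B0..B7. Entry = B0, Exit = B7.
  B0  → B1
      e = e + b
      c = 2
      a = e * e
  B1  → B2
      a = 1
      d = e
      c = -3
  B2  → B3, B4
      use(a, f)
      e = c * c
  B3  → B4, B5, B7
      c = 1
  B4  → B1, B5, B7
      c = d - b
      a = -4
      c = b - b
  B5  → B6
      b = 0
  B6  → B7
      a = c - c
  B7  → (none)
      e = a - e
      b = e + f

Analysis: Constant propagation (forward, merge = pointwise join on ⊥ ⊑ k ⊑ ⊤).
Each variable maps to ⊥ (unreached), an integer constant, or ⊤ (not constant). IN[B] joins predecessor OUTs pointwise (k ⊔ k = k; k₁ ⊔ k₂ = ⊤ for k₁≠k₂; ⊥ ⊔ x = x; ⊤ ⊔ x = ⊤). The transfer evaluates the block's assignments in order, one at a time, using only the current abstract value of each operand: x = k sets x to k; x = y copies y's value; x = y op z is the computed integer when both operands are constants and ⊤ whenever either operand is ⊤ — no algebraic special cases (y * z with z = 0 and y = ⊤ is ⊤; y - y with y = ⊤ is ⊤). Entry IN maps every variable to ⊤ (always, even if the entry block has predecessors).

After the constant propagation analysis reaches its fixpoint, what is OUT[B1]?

Converged values:
  B0:  IN=(all ⊤)  OUT={c:2; rest ⊤}
  B1:  IN=(all ⊤)  OUT={a:1, c:-3; rest ⊤}
  B2:  IN={a:1, c:-3; rest ⊤}  OUT={a:1, c:-3, e:9; rest ⊤}
  B3:  IN={a:1, c:-3, e:9; rest ⊤}  OUT={a:1, c:1, e:9; rest ⊤}
  B4:  IN={a:1, e:9; rest ⊤}  OUT={a:-4, e:9; rest ⊤}
  B5:  IN={e:9; rest ⊤}  OUT={b:0, e:9; rest ⊤}
  B6:  IN={b:0, e:9; rest ⊤}  OUT={b:0, e:9; rest ⊤}
  B7:  IN={e:9; rest ⊤}  OUT=(all ⊤)

Merge at B1: IN[B1] = OUT[B0] ⊔ OUT[B4] = {a: ⊤, b: ⊤, c: ⊤, d: ⊤, e: ⊤, f: ⊤}
Applying B1's transfer function to that IN value gives OUT[B1] (row B1 above).

Answer: {a: 1, b: ⊤, c: -3, d: ⊤, e: ⊤, f: ⊤}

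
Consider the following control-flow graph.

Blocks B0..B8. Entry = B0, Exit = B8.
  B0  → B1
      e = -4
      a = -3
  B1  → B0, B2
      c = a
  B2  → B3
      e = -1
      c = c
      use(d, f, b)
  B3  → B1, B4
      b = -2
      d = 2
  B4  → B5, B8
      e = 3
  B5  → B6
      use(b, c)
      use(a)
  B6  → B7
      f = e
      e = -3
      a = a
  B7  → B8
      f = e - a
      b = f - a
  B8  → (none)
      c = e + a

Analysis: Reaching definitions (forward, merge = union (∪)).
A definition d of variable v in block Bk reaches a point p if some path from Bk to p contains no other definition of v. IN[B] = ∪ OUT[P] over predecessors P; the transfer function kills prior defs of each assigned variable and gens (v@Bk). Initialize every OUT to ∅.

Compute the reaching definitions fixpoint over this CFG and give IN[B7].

Converged values:
  B0:   IN={a@B0, b@B3, c@B1, d@B3, e@B0, e@B2}   OUT={a@B0, b@B3, c@B1, d@B3, e@B0}
  B1:   IN={a@B0, b@B3, c@B1, c@B2, d@B3, e@B0, e@B2}   OUT={a@B0, b@B3, c@B1, d@B3, e@B0, e@B2}
  B2:   IN={a@B0, b@B3, c@B1, d@B3, e@B0, e@B2}   OUT={a@B0, b@B3, c@B2, d@B3, e@B2}
  B3:   IN={a@B0, b@B3, c@B2, d@B3, e@B2}   OUT={a@B0, b@B3, c@B2, d@B3, e@B2}
  B4:   IN={a@B0, b@B3, c@B2, d@B3, e@B2}   OUT={a@B0, b@B3, c@B2, d@B3, e@B4}
  B5:   IN={a@B0, b@B3, c@B2, d@B3, e@B4}   OUT={a@B0, b@B3, c@B2, d@B3, e@B4}
  B6:   IN={a@B0, b@B3, c@B2, d@B3, e@B4}   OUT={a@B6, b@B3, c@B2, d@B3, e@B6, f@B6}
  B7:   IN={a@B6, b@B3, c@B2, d@B3, e@B6, f@B6}   OUT={a@B6, b@B7, c@B2, d@B3, e@B6, f@B7}
  B8:   IN={a@B0, a@B6, b@B3, b@B7, c@B2, d@B3, e@B4, e@B6, f@B7}   OUT={a@B0, a@B6, b@B3, b@B7, c@B8, d@B3, e@B4, e@B6, f@B7}

Merge at B7: IN[B7] = OUT[B6] = {a@B6, b@B3, c@B2, d@B3, e@B6, f@B6}

Answer: {a@B6, b@B3, c@B2, d@B3, e@B6, f@B6}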